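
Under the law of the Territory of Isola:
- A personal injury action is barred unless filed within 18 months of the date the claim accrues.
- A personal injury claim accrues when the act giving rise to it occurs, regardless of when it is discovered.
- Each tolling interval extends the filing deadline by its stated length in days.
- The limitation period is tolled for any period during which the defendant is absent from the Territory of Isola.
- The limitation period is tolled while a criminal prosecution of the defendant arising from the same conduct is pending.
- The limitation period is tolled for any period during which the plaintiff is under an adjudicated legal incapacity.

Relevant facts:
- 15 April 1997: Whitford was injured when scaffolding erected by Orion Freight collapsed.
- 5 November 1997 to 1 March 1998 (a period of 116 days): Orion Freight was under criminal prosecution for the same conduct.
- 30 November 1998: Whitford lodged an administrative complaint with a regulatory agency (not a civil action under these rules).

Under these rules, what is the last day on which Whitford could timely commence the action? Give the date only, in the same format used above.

The claim accrued on 15 April 1997, the date of the act.
18 months from 15 April 1997 is 15 October 1998.
The period was tolled for 116 days by the pending criminal prosecution (5 November 1997 to 1 March 1998), pushing the deadline to 8 February 1999.
None of the other events listed affects the running of the period under the stated rules.

8 February 1999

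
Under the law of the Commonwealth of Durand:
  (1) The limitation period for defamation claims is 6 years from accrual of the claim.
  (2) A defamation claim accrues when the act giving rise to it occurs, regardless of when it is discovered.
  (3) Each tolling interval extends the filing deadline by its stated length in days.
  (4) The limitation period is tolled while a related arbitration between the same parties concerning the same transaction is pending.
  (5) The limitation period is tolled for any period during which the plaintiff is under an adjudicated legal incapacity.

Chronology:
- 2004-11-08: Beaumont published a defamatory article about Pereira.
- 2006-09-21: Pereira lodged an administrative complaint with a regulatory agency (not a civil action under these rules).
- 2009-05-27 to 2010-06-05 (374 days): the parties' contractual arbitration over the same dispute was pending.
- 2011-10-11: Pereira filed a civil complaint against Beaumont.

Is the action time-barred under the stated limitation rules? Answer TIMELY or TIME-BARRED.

TIMELY

The claim accrued on 2004-11-08, the date of the act.
The untolled deadline — 6 years after 2004-11-08 — is 2010-11-08.
The pending related arbitration from 2009-05-27 to 2010-06-05 tolled the period for 374 days, extending the deadline to 2011-11-17.
Nothing else in the chronology tolls or restarts the period.
The 2011-10-11 filing precedes the 2011-11-17 deadline; the claim is timely.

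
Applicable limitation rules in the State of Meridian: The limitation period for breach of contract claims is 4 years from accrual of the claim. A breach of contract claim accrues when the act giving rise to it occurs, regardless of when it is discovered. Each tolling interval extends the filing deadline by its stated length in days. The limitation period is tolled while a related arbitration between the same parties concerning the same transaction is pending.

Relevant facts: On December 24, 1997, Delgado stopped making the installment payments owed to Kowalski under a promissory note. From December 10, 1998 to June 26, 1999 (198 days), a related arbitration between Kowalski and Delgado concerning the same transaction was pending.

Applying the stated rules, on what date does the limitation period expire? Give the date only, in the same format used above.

July 10, 2002

The limitation period began to run on December 24, 1997.
Adding the 4 years base period to December 24, 1997 gives a deadline of December 24, 2001, before any tolling.
Because the pending related arbitration ran from December 10, 1998 to June 26, 1999, the deadline is extended by 198 days to July 10, 2002.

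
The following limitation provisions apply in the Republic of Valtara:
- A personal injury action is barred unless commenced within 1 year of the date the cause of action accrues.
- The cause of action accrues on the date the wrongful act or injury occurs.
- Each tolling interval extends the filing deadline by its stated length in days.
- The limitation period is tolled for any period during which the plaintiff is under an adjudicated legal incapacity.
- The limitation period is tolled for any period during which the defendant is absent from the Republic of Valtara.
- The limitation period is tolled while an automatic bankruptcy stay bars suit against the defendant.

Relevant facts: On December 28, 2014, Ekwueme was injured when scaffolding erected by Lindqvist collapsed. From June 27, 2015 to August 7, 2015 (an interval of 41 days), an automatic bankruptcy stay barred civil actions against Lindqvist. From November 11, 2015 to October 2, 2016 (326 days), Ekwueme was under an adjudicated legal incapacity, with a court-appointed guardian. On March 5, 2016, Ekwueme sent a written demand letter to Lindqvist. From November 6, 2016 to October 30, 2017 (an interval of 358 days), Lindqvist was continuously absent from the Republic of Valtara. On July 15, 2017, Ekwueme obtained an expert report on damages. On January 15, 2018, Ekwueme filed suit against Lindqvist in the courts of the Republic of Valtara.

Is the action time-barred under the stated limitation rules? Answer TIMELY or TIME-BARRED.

TIME-BARRED

The claim accrued on December 28, 2014, when the wrongful act occurred.
The untolled deadline — 1 year after December 28, 2014 — is December 28, 2015.
The automatic bankruptcy stay from June 27, 2015 to August 7, 2015 tolled the period for 41 days, extending the deadline to February 7, 2016.
The period was tolled for 326 days by the plaintiff's legal incapacity (November 11, 2015 to October 2, 2016), pushing the deadline to December 29, 2016.
Because the defendant's absence from the jurisdiction ran from November 6, 2016 to October 30, 2017, the deadline is extended by 358 days to December 22, 2017.
Nothing else in the chronology tolls or restarts the period.
Ekwueme filed on January 15, 2018, after the December 22, 2017 deadline, so the action is time-barred.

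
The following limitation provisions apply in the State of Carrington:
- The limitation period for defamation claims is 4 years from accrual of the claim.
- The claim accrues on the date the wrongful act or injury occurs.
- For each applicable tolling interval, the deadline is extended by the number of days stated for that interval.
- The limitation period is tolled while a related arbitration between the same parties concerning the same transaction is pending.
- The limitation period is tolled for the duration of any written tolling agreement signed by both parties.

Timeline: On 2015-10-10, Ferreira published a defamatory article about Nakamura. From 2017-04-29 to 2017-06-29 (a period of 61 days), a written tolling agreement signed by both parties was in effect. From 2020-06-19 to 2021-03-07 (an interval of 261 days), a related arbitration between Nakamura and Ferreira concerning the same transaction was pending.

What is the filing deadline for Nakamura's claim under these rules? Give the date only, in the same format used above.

2019-12-10

The claim accrued on 2015-10-10, the date of the act.
Adding the 4 years base period to 2015-10-10 gives a deadline of 2019-10-10, before any tolling.
The period was tolled for 61 days by the written tolling agreement (2017-04-29 to 2017-06-29), pushing the deadline to 2019-12-10.
The pending related arbitration starting 2020-06-19 came too late — the period had run on 2019-12-10 — and so does not extend the deadline.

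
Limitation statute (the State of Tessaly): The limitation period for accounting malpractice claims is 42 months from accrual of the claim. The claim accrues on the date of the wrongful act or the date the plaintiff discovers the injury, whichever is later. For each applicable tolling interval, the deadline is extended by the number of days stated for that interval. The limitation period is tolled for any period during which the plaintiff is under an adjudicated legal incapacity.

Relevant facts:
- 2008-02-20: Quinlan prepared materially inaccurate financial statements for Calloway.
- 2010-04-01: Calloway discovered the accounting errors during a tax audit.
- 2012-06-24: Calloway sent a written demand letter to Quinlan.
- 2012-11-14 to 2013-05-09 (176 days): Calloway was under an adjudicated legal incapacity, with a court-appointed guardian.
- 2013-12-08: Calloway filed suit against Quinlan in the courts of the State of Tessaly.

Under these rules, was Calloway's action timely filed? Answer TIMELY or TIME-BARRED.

TIMELY

Because discovery on 2010-04-01 post-dates the 2008-02-20 act, accrual under the later-of rule falls on 2010-04-01.
Adding the 42 months base period to 2010-04-01 gives a deadline of 2013-10-01, before any tolling.
The plaintiff's legal incapacity from 2012-11-14 to 2013-05-09 tolled the period for 176 days, extending the deadline to 2014-03-26.
None of the other events listed affects the running of the period under the stated rules.
Calloway filed on 2013-12-08, before the 2014-03-26 deadline, so the action is timely.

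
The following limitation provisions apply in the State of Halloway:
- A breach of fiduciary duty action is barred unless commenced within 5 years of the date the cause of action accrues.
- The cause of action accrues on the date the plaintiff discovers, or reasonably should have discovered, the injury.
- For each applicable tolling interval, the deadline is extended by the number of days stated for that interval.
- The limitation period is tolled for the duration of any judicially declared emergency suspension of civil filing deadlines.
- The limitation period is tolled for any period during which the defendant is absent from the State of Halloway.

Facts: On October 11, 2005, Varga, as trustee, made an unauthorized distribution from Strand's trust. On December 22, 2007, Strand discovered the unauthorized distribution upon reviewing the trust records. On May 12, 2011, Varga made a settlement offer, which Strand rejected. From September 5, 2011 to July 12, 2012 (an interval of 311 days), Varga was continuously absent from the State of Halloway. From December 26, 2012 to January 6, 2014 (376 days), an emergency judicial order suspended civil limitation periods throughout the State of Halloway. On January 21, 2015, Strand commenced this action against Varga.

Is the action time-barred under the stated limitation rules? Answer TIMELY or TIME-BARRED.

TIME-BARRED

The claim did not accrue until Strand discovered the injury on December 22, 2007; the October 11, 2005 act date does not start the clock under the stated rule.
Adding the 5 years base period to December 22, 2007 gives a deadline of December 22, 2012, before any tolling.
The defendant's absence from the jurisdiction from September 5, 2011 to July 12, 2012 tolled the period for 311 days, extending the deadline to October 29, 2013.
The emergency suspension of filing deadlines from December 26, 2012 to January 6, 2014 tolled the period for 376 days, extending the deadline to November 9, 2014.
The other events in the timeline have no effect on the limitation period under the stated rules.
Filing on January 21, 2015 missed the November 9, 2014 deadline — the action is time-barred.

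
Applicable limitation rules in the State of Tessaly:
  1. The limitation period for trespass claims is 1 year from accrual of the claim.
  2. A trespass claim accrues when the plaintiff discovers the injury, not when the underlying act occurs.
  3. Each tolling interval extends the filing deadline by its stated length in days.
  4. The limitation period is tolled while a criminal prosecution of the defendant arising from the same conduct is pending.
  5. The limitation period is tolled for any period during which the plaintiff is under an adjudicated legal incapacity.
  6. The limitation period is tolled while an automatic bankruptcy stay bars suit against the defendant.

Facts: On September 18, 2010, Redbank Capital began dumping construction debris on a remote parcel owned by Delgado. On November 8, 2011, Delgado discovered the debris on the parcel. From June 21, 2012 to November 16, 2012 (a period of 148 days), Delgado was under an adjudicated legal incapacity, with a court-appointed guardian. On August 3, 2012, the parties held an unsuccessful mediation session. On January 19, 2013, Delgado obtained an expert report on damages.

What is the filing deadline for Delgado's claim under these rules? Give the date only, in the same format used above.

Under the discovery rule, the claim accrued on November 8, 2011, when Delgado discovered the injury — not on the September 18, 2010 date of the underlying act.
Adding the 1 year base period to November 8, 2011 gives a deadline of November 8, 2012, before any tolling.
The period was tolled for 148 days by the plaintiff's legal incapacity (June 21, 2012 to November 16, 2012), pushing the deadline to April 5, 2013.
The other events in the timeline have no effect on the limitation period under the stated rules.

April 5, 2013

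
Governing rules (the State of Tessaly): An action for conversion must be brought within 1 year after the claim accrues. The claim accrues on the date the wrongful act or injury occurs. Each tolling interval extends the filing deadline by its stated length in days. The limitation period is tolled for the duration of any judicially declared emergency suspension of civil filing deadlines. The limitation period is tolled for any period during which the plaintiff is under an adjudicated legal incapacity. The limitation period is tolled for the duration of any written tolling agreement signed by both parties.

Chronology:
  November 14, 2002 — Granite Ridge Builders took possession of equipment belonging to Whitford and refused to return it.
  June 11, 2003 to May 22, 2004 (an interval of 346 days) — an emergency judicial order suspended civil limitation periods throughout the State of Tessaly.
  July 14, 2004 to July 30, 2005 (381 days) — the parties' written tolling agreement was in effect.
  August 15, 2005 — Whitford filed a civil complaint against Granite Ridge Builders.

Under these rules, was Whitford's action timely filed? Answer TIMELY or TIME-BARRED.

The claim accrued on November 14, 2002, the date of the act.
The untolled deadline — 1 year after November 14, 2002 — is November 14, 2003.
The period was tolled for 346 days by the emergency suspension of filing deadlines (June 11, 2003 to May 22, 2004), pushing the deadline to October 25, 2004.
The written tolling agreement from July 14, 2004 to July 30, 2005 tolled the period for 381 days, extending the deadline to November 10, 2005.
Whitford filed on August 15, 2005, before the November 10, 2005 deadline, so the action is timely.

TIMELY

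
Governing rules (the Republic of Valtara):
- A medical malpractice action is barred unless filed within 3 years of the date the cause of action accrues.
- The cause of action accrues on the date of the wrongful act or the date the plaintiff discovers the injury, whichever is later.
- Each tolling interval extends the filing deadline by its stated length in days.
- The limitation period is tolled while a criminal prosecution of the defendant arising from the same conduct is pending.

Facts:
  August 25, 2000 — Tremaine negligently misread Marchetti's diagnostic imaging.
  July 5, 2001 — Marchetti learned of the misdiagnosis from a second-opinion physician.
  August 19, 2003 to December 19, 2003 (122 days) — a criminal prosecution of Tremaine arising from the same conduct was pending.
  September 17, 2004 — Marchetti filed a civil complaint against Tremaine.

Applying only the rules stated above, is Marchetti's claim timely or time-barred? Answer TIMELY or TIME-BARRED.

TIMELY

Because discovery on July 5, 2001 post-dates the August 25, 2000 act, accrual under the later-of rule falls on July 5, 2001.
The untolled deadline — 3 years after July 5, 2001 — is July 5, 2004.
Because the pending criminal prosecution ran from August 19, 2003 to December 19, 2003, the deadline is extended by 122 days to November 4, 2004.
Marchetti filed on September 17, 2004, before the November 4, 2004 deadline, so the action is timely.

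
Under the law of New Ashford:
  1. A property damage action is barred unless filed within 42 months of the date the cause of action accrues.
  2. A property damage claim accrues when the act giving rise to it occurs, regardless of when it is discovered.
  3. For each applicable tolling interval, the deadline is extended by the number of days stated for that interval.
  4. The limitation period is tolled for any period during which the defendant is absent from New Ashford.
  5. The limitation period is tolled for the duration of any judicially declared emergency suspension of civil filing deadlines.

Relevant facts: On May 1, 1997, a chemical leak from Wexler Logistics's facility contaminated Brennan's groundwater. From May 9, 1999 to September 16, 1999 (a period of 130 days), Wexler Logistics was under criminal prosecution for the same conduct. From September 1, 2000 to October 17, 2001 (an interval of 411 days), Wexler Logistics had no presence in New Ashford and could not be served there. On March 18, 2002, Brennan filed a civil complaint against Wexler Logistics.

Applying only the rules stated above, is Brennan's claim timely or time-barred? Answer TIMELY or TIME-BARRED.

The cause of action accrued on May 1, 1997, the date of the act.
The untolled deadline — 42 months after May 1, 1997 — is November 1, 2000.
Because the defendant's absence from the jurisdiction ran from September 1, 2000 to October 17, 2001, the deadline is extended by 411 days to December 17, 2001.
Although a criminal prosecution ran from May 9, 1999 to September 16, 1999, the stated rules do not make that a tolling event, so it is disregarded.
Brennan filed on March 18, 2002, after the December 17, 2001 deadline, so the action is time-barred.

TIME-BARRED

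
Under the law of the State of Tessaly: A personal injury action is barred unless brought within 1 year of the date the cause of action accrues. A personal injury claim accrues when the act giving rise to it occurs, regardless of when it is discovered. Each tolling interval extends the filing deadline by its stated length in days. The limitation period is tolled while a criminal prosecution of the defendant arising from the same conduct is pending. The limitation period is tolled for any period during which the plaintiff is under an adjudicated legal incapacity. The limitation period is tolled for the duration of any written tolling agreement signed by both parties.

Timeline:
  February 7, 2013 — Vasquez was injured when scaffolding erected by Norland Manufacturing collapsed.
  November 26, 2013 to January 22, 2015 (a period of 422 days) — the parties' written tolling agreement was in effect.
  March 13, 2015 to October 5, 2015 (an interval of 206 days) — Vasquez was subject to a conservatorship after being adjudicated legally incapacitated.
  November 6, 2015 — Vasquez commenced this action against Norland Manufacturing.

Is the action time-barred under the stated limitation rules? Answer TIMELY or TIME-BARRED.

The claim accrued on February 7, 2013, when the wrongful act occurred.
1 year from February 7, 2013 is February 7, 2014.
The period was tolled for 422 days by the written tolling agreement (November 26, 2013 to January 22, 2015), pushing the deadline to April 5, 2015.
The plaintiff's legal incapacity from March 13, 2015 to October 5, 2015 tolled the period for 206 days, extending the deadline to October 28, 2015.
Filing on November 6, 2015 missed the October 28, 2015 deadline — the action is time-barred.

TIME-BARRED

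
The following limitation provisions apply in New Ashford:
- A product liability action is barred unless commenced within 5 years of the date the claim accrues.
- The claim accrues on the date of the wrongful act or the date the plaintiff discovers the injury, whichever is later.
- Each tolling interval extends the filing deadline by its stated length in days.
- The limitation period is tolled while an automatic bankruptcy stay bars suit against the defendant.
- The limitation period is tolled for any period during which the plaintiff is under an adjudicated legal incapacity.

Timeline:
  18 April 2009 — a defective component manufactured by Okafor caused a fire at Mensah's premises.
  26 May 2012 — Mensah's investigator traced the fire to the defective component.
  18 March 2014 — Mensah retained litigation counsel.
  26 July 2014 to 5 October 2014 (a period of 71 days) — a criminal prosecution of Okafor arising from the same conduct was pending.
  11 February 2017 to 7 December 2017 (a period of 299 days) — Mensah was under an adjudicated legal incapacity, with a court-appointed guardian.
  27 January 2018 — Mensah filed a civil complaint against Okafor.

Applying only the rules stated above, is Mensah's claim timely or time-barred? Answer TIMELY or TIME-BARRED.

TIMELY

Taking the later of the act (18 April 2009) and discovery (26 May 2012), the claim accrued on 26 May 2012.
Adding the 5 years base period to 26 May 2012 gives a deadline of 26 May 2017, before any tolling.
The period was tolled for 299 days by the plaintiff's legal incapacity (11 February 2017 to 7 December 2017), pushing the deadline to 21 March 2018.
Although a criminal prosecution ran from 26 July 2014 to 5 October 2014, the stated rules do not make that a tolling event, so it is disregarded.
None of the other events listed affects the running of the period under the stated rules.
Filing on 27 January 2018 beat the 21 March 2018 deadline — the action is timely.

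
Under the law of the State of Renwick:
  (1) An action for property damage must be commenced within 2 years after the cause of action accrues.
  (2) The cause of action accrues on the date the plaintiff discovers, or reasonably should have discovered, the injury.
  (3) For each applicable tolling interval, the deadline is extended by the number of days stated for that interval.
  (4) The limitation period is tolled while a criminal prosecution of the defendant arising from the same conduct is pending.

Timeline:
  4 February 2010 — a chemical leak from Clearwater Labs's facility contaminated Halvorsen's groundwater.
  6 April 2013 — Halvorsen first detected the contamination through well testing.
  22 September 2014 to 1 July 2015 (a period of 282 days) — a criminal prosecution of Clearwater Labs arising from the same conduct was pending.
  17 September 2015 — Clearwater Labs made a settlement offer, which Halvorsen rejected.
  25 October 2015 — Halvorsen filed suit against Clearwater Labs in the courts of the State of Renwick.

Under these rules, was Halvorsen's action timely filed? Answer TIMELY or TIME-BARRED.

The claim did not accrue until Halvorsen discovered the injury on 6 April 2013; the 4 February 2010 act date does not start the clock under the stated rule.
The untolled deadline — 2 years after 6 April 2013 — is 6 April 2015.
Because the pending criminal prosecution ran from 22 September 2014 to 1 July 2015, the deadline is extended by 282 days to 13 January 2016.
Nothing else in the chronology tolls or restarts the period.
Halvorsen filed on 25 October 2015, before the 13 January 2016 deadline, so the action is timely.

TIMELY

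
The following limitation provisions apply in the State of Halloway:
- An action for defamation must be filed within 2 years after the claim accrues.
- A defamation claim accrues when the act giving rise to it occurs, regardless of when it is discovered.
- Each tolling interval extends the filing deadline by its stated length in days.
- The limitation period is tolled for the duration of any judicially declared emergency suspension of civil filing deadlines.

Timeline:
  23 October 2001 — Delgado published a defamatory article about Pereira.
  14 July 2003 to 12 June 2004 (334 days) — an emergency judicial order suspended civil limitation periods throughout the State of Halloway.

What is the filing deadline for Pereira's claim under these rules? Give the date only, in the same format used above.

21 September 2004

The claim accrued on 23 October 2001, when the wrongful act occurred.
Adding the 2 years base period to 23 October 2001 gives a deadline of 23 October 2003, before any tolling.
The emergency suspension of filing deadlines from 14 July 2003 to 12 June 2004 tolled the period for 334 days, extending the deadline to 21 September 2004.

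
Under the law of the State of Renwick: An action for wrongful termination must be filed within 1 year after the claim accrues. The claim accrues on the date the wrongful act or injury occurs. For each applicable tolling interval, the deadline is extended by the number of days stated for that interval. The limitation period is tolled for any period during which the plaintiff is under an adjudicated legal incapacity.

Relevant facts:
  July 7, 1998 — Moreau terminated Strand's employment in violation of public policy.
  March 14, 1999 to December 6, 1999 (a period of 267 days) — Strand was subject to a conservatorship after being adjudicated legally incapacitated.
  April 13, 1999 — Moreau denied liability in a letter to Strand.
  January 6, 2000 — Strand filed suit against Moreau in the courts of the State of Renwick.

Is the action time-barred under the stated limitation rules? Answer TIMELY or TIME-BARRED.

TIMELY

The claim accrued on July 7, 1998, when the wrongful act occurred.
Adding the 1 year base period to July 7, 1998 gives a deadline of July 7, 1999, before any tolling.
The plaintiff's legal incapacity from March 14, 1999 to December 6, 1999 tolled the period for 267 days, extending the deadline to March 30, 2000.
The other events in the timeline have no effect on the limitation period under the stated rules.
The January 6, 2000 filing precedes the March 30, 2000 deadline; the claim is timely.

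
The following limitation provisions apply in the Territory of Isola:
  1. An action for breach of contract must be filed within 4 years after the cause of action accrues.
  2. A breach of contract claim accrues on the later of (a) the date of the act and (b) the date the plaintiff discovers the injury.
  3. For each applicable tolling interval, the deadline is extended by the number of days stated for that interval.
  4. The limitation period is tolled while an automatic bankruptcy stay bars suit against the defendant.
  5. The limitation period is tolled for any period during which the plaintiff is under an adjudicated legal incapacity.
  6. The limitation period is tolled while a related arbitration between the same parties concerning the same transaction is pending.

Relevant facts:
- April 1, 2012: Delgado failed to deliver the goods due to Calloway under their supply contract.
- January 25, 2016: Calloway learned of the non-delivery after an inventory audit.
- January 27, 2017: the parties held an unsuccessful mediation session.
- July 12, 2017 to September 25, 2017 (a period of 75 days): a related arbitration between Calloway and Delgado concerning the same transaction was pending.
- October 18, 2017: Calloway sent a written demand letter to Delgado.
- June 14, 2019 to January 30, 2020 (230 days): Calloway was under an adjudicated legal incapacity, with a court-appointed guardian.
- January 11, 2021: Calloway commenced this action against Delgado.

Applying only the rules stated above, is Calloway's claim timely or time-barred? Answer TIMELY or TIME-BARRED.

Taking the later of the act (April 1, 2012) and discovery (January 25, 2016), the claim accrued on January 25, 2016.
The untolled deadline — 4 years after January 25, 2016 — is January 25, 2020.
Because the pending related arbitration ran from July 12, 2017 to September 25, 2017, the deadline is extended by 75 days to April 9, 2020.
The period was tolled for 230 days by the plaintiff's legal incapacity (June 14, 2019 to January 30, 2020), pushing the deadline to November 25, 2020.
None of the other events listed affects the running of the period under the stated rules.
Filing on January 11, 2021 missed the November 25, 2020 deadline — the action is time-barred.

TIME-BARRED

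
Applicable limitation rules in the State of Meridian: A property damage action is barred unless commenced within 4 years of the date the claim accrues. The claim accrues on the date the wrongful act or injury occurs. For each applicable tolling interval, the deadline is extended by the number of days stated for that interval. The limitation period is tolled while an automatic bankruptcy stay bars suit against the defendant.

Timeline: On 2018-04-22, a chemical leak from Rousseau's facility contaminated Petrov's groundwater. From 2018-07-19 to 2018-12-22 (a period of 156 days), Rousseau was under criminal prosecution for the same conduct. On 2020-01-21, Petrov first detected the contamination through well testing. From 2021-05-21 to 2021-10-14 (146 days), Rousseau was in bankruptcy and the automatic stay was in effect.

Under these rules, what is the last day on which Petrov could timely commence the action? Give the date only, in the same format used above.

2022-09-15

The claim accrued on 2018-04-22, when the wrongful act occurred; under the stated occurrence rule the 2020-01-21 discovery does not delay accrual.
Adding the 4 years base period to 2018-04-22 gives a deadline of 2022-04-22, before any tolling.
Because the automatic bankruptcy stay ran from 2021-05-21 to 2021-10-14, the deadline is extended by 146 days to 2022-09-15.
The pending criminal prosecution from 2018-07-19 to 2018-12-22 does not toll the period, because no stated rule makes a criminal prosecution a tolling event.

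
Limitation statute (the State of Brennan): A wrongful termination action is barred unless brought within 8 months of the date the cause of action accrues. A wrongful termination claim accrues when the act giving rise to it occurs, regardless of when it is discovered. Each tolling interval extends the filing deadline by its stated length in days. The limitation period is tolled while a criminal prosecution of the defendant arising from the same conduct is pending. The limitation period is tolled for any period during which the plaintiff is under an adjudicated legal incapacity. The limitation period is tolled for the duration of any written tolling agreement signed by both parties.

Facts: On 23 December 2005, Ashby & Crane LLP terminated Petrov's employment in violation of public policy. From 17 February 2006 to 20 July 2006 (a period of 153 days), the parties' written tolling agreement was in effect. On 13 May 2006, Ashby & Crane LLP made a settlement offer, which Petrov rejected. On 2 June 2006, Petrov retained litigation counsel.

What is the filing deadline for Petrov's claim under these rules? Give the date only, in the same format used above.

The limitation period began to run on 23 December 2005.
The untolled deadline — 8 months after 23 December 2005 — is 23 August 2006.
The written tolling agreement from 17 February 2006 to 20 July 2006 tolled the period for 153 days, extending the deadline to 23 January 2007.
Nothing else in the chronology tolls or restarts the period.

23 January 2007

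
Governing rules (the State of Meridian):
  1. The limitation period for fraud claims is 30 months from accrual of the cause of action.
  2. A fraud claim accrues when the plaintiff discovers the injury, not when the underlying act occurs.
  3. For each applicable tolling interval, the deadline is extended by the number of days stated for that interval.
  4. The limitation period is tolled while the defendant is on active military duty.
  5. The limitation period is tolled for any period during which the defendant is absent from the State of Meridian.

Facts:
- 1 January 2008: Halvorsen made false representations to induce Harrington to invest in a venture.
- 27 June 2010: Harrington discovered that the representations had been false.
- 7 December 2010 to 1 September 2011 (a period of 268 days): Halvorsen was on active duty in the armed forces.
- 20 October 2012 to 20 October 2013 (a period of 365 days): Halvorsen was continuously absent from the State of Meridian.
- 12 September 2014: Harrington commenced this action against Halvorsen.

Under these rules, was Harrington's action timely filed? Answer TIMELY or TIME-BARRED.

TIMELY

The claim did not accrue until Harrington discovered the injury on 27 June 2010; the 1 January 2008 act date does not start the clock under the stated rule.
The untolled deadline — 30 months after 27 June 2010 — is 27 December 2012.
The period was tolled for 268 days by the defendant's active military service (7 December 2010 to 1 September 2011), pushing the deadline to 21 September 2013.
Because the defendant's absence from the jurisdiction ran from 20 October 2012 to 20 October 2013, the deadline is extended by 365 days to 21 September 2014.
Harrington filed on 12 September 2014, before the 21 September 2014 deadline, so the action is timely.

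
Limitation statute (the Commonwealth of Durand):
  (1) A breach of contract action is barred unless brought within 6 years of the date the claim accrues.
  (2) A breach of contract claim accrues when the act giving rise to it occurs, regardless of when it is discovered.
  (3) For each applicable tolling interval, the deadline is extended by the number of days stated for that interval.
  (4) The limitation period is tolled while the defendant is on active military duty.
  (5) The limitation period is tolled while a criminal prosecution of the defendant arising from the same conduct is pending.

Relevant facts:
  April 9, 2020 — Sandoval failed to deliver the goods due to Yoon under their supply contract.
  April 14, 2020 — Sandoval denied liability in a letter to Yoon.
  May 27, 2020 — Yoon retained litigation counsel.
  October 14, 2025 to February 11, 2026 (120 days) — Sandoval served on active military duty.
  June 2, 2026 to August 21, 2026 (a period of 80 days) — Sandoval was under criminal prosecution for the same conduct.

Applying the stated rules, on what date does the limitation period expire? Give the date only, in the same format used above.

October 26, 2026

The claim accrued on April 9, 2020, the date of the act.
The untolled deadline — 6 years after April 9, 2020 — is April 9, 2026.
Because the defendant's active military service ran from October 14, 2025 to February 11, 2026, the deadline is extended by 120 days to August 7, 2026.
Because the pending criminal prosecution ran from June 2, 2026 to August 21, 2026, the deadline is extended by 80 days to October 26, 2026.
The other events in the timeline have no effect on the limitation period under the stated rules.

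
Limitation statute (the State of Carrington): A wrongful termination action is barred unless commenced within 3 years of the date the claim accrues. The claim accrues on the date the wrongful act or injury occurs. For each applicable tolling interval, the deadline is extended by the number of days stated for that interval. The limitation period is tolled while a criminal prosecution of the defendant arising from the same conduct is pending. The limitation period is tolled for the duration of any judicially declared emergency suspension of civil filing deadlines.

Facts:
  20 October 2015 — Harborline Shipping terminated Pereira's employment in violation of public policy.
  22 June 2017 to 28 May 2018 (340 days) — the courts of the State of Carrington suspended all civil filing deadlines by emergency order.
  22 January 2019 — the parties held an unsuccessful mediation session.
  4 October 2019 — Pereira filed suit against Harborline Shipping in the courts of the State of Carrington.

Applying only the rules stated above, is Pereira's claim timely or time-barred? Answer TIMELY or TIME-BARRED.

TIME-BARRED

The claim accrued on 20 October 2015, the date of the act.
The untolled deadline — 3 years after 20 October 2015 — is 20 October 2018.
The emergency suspension of filing deadlines from 22 June 2017 to 28 May 2018 tolled the period for 340 days, extending the deadline to 25 September 2019.
Nothing else in the chronology tolls or restarts the period.
The 4 October 2019 filing falls after the 25 September 2019 deadline; the claim is time-barred.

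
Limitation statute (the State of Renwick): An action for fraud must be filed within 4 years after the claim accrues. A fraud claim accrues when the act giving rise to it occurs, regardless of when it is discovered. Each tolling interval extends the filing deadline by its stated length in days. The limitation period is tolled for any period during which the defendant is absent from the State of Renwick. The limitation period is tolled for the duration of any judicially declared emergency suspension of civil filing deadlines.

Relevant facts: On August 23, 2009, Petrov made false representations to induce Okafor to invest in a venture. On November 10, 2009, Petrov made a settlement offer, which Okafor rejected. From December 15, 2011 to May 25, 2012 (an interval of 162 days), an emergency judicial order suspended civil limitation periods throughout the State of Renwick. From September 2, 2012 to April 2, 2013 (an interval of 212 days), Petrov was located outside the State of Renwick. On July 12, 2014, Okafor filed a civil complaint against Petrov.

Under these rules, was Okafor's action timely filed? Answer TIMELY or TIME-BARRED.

The claim accrued on August 23, 2009, the date of the act.
4 years from August 23, 2009 is August 23, 2013.
The emergency suspension of filing deadlines from December 15, 2011 to May 25, 2012 tolled the period for 162 days, extending the deadline to February 1, 2014.
The period was tolled for 212 days by the defendant's absence from the jurisdiction (September 2, 2012 to April 2, 2013), pushing the deadline to September 1, 2014.
None of the other events listed affects the running of the period under the stated rules.
Filing on July 12, 2014 beat the September 1, 2014 deadline — the action is timely.

TIMELY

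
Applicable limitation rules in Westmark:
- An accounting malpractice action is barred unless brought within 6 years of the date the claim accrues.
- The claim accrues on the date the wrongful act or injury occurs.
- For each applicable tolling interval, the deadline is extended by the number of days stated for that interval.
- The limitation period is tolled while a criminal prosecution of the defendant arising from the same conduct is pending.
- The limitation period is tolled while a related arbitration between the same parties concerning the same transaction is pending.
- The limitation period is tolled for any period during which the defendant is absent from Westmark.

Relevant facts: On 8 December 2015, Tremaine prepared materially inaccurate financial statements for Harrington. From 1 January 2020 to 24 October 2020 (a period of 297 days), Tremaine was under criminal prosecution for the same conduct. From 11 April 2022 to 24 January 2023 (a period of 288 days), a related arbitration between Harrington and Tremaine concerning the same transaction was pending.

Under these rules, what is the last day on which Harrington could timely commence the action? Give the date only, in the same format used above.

16 July 2023

The limitation period began to run on 8 December 2015.
The untolled deadline — 6 years after 8 December 2015 — is 8 December 2021.
The period was tolled for 297 days by the pending criminal prosecution (1 January 2020 to 24 October 2020), pushing the deadline to 1 October 2022.
The pending related arbitration from 11 April 2022 to 24 January 2023 tolled the period for 288 days, extending the deadline to 16 July 2023.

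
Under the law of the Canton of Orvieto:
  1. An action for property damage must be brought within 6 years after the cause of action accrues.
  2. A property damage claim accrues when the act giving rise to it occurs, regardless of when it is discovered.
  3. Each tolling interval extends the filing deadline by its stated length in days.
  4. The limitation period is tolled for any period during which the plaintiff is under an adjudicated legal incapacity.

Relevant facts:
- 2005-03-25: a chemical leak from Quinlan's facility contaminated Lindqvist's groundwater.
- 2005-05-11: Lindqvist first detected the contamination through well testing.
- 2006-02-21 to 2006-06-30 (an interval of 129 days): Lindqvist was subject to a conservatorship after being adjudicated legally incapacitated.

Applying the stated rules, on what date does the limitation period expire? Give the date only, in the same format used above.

2011-08-01

The claim accrued on 2005-03-25, when the wrongful act occurred; under the stated occurrence rule the 2005-05-11 discovery does not delay accrual.
The untolled deadline — 6 years after 2005-03-25 — is 2011-03-25.
Because the plaintiff's legal incapacity ran from 2006-02-21 to 2006-06-30, the deadline is extended by 129 days to 2011-08-01.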